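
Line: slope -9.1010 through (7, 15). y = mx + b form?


y - 15 = -9.1010(x - 7)
y = -9.1010x + 15 + 9.1010*7
y = -9.1010x + 78.7070

y = -9.1010x + 78.7070


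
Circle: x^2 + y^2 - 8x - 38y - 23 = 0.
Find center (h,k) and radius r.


h = -D/2 = 8/2 = 4
k = -E/2 = 38/2 = 19
r^2 = h^2 + k^2 - F = 16 + 361 + 23 = 400
r = 20

Center (4, 19), radius = 20


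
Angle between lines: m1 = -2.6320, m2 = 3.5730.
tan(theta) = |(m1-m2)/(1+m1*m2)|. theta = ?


m1-m2 = -6.205
1+m1*m2 = -8.404136
tan(theta) = |-6.205/(-8.404136)| = 0.738327
theta = arctan(|-6.205/(-8.404136)|) = 36.4395 degrees (acute angle)

36.4395 degrees


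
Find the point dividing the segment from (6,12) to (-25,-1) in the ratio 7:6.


Px = (7*(-25) + 6*6)/13 = -139/13 = -10.6923
Py = (7*(-1) + 6*12)/13 = 65/13 = 5.0000

P = (-10.6923, 5.0000)


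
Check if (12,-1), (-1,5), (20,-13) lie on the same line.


12*(5+ 13) - 1*(-13+ 1) + 20*(-1-5)
= 216 + 12 - 120 = 108

No, not collinear (determinant = 108)


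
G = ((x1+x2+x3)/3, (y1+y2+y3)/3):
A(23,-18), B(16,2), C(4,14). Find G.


Gx = (23+16+4)/3 = 43/3 = 14.3333
Gy = (-18+2+14)/3 = -2/3 = -0.6667

G = (14.3333, -0.6667)


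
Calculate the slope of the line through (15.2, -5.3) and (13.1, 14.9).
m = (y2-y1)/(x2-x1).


dy = 14.9 + 5.3 = 20.2
dx = 13.1 - 15.2 = -2.1
m = 20.2/(-2.1) = -9.6190

m = -9.6190


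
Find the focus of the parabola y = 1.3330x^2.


a = 1.3330
4a = 5.3320
focus = (0, 1/5.3320) = (0, 0.1875)

Focus = (0, 0.1875)


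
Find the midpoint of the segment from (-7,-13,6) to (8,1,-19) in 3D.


Mx = (-7+8)/2 = 0.5000
My = (-13+1)/2 = -6.0000
Mz = (6- 19)/2 = -6.5000

M = (0.5000, -6.0000, -6.5000)


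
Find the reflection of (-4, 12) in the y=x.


Reflection rule for y=x: (y, x)
(-4, 12) -> (12, -4)

(12, -4)


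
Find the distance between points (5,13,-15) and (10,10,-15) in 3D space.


dx=5, dy=-3, dz=0
d = sqrt(25+9+0) = sqrt(34) = 5.8310

5.8310


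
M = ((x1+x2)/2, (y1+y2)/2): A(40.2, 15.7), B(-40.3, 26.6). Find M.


Mx = (40.2 - 40.3)/2 = -0.1/2 = -0.0500
My = (15.7 + 26.6)/2 = 42.3/2 = 21.1500

(-0.0500, 21.1500)


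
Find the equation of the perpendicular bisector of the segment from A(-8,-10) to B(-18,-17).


Midpoint = (-13, -13.5)
Slope of AB = dy/dx = -7/(-10) = 0.7000
Perp slope = -dx/dy = -10/7 = -1.4286
b = My - (perp slope)*Mx = -13.5 + (-10*(-13))/(-7) = -13.5 - 18.5714 = -32.0714

y = -1.4286x - 32.0714


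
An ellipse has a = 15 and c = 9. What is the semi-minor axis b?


b^2 = 15^2 - (9)^2 = 225 - 81 = 144
b = sqrt(144) = 12

b = 12


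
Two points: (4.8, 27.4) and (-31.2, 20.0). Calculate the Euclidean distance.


dx = -31.2 - 4.8 = -36.0
dy = 20.0 - 27.4 = -7.4
d = sqrt(1296.0 + 54.76) = sqrt(1350.76) = 36.7527

36.7527


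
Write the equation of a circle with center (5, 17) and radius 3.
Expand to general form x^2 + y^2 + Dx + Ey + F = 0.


(x-5)^2 + (y-17)^2 = 3^2
D = -2h = -10, E = -2k = -34
F = h^2+k^2-r^2 = 25+289-9 = 305

x^2 + y^2 - 10x - 34y + 305 = 0


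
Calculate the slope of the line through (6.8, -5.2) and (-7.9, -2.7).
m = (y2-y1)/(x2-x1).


dy = -2.7 + 5.2 = 2.5
dx = -7.9 - 6.8 = -14.7
m = 2.5/(-14.7) = -0.1701

m = -0.1701


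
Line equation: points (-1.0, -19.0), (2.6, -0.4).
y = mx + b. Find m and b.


m = (18.6)/(3.6) = 5.1667
b = y1 - m*x1 = -19.0 - (18.6*(-1.0))/(3.6) = -19.0 + 5.1667 = -13.8333

y = 5.1667x - 13.8333


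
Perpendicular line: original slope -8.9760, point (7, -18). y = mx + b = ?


Perpendicular slope = -1/m1 = -1/(-8.9760) = 0.1114
b2 = y0 - m2*x0 = -18 + 7/(-8.9760) = -18 - 0.7799 = -18.7799

y = 0.1114x - 18.7799


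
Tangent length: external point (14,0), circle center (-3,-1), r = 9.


d = sqrt((14+ 3)^2 + (0+ 1)^2) = sqrt(289+1) = 17.0294
L = sqrt(290.0000 - 81) = sqrt(209.0000) = 14.4568

14.4568


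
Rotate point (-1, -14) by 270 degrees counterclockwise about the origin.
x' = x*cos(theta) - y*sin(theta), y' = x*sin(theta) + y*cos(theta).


cos(270) = 0, sin(270) = -1
x' = -1*0 + 14*(-1) = -14
y' = -1*(-1) - 14*0 = 1

(-14, 1)


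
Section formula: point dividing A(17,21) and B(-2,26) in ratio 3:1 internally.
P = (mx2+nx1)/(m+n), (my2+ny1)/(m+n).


Px = (3*(-2) + 1*17)/4 = 11/4 = 2.7500
Py = (3*26 + 1*21)/4 = 99/4 = 24.7500

P = (2.7500, 24.7500)


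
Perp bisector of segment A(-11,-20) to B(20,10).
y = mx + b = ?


Midpoint = (4.5, -5)
Slope of AB = dy/dx = 30/31 = 0.9677
Perp slope = -dx/dy = -31/30 = -1.0333
b = My - (perp slope)*Mx = -5 + (31*4.5)/30 = -5 + 4.6500 = -0.3500

y = -1.0333x - 0.3500


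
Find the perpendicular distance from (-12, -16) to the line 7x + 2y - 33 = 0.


|7*(-12) + 2*(-16) - 33| = |-149| = 149
sqrt(49 + 4) = sqrt(53) = 7.2801
d = 149/sqrt(53) = 20.4667

20.4667


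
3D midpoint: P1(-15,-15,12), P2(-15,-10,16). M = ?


Mx = (-15- 15)/2 = -15.0000
My = (-15- 10)/2 = -12.5000
Mz = (12+16)/2 = 14.0000

M = (-15.0000, -12.5000, 14.0000)


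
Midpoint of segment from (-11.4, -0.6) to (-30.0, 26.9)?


Mx = (-11.4 - 30.0)/2 = -41.4/2 = -20.7000
My = (-0.6 + 26.9)/2 = 26.3/2 = 13.1500

(-20.7000, 13.1500)


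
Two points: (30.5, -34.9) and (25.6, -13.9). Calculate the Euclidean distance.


dx = 25.6 - 30.5 = -4.9
dy = -13.9 + 34.9 = 21.0
d = sqrt(24.01 + 441.0) = sqrt(465.01) = 21.5641

21.5641


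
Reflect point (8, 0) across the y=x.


Reflection rule for y=x: (y, x)
(8, 0) -> (0, 8)

(0, 8)


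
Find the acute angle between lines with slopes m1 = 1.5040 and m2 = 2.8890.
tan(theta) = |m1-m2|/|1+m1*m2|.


m1-m2 = -1.385
1+m1*m2 = 5.345056
tan(theta) = |-1.385/5.345056| = 0.259118
theta = arctan(|-1.385/5.345056|) = 14.5269 degrees (acute angle)

14.5269 degrees


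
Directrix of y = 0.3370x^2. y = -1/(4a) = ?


a = 0.3370
1/(4a) = 0.7418
directrix: y = -0.7418 = -0.7418

y = -0.7418


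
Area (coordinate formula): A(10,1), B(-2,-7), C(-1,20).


10*(-7-20) = -270
-2*(20-1) = -38
-1*(1+ 7) = -8
sum = -316
Area = |-316|/2 = 158.0000

158.0000 sq units


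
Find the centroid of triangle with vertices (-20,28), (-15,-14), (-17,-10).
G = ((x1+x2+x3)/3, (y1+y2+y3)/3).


Gx = (-20- 15- 17)/3 = -52/3 = -17.3333
Gy = (28- 14- 10)/3 = 4/3 = 1.3333

G = (-17.3333, 1.3333)


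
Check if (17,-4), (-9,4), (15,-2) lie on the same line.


17*(4+ 2) - 9*(-2+ 4) + 15*(-4-4)
= 102 - 18 - 120 = -36

No, not collinear (determinant = -36)


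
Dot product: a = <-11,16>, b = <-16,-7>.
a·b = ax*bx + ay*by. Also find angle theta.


a·b = -11*(-16) + 16*(-7) = 176 - 112 = 64
|a| = sqrt(121+256) = 19.4165
|b| = sqrt(256+49) = 17.4642
cos(theta) = 64/(sqrt(377)*sqrt(305)) = 64/sqrt(114985) = 0.188738
theta = arccos(64/sqrt(114985)) = 79.1209 degrees

a·b = 64, theta = 79.1209 deg


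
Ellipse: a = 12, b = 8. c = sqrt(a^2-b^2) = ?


c^2 = 12^2 - 8^2 = 144 - 64 = 80
c = sqrt(80) = 8.9443

c = 8.9443


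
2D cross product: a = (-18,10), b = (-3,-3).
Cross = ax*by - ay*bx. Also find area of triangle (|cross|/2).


cross = -18*(-3) - 10*(-3) = 54 + 30 = 84
Triangle area = |84|/2 = 84/2 = 42.0000

cross = 84, triangle area = 42.0000


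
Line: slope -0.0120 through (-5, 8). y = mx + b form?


y - 8 = -0.0120(x + 5)
y = -0.0120x + 8 + 0.0120*(-5)
y = -0.0120x + 7.9400

y = -0.0120x + 7.9400


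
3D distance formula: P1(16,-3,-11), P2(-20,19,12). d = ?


dx=-36, dy=22, dz=23
d = sqrt(1296+484+529) = sqrt(2309) = 48.0521

48.0521


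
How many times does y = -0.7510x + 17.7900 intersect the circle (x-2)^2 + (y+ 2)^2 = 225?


Substitute y = -0.7510x + 17.7900: (x-2)^2 + (-0.7510x+17.7900+ 2)^2 = 225
Expand to Ax^2 + Bx + C = 0, where b-k = 19.79
A = 1+m^2 = 1.564001
B = 2(m(b-k) - h) = 2(-0.7510*19.79 - 2) = -33.72458
C = h^2 + (b-k)^2 - r^2 = 4 + 391.6441 - 225 = 170.6441
disc = B^2-4AC = 1137.3473 - 1067.5502 = 69.7971
disc > 0

2 intersection points


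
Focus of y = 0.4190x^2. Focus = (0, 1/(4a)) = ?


a = 0.4190
4a = 1.6760
focus = (0, 1/1.6760) = (0, 0.5967)

Focus = (0, 0.5967)


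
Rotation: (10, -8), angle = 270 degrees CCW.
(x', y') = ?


cos(270) = 0, sin(270) = -1
x' = 10*0 + 8*(-1) = -8
y' = 10*(-1) - 8*0 = -10

(-8, -10)


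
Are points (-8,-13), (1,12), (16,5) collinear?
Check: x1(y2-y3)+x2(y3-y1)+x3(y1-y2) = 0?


-8*(12-5) + 1*(5+ 13) + 16*(-13-12)
= -56 + 18 - 400 = -438

No, not collinear (determinant = -438)


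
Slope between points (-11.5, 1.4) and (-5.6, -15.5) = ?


dy = -15.5 - 1.4 = -16.9
dx = -5.6 + 11.5 = 5.9
m = -16.9/5.9 = -2.8644

m = -2.8644


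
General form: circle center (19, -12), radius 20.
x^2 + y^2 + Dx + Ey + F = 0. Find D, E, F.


(x-19)^2 + (y+ 12)^2 = 20^2
D = -2h = -38, E = -2k = 24
F = h^2+k^2-r^2 = 361+144-400 = 105

D = -38, E = 24, F = 105


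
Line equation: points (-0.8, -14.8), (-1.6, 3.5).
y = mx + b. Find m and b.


m = (18.3)/(-0.8) = -22.8750
b = y1 - m*x1 = -14.8 - (18.3*(-0.8))/(-0.8) = -14.8 - 18.3000 = -33.1000

y = -22.8750x - 33.1000


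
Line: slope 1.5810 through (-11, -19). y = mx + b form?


y + 19 = 1.5810(x + 11)
y = 1.5810x - 19 - 1.5810*(-11)
y = 1.5810x - 1.6090

y = 1.5810x - 1.6090


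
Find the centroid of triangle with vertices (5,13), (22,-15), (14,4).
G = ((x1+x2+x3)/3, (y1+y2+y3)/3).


Gx = (5+22+14)/3 = 41/3 = 13.6667
Gy = (13- 15+4)/3 = 2/3 = 0.6667

G = (13.6667, 0.6667)


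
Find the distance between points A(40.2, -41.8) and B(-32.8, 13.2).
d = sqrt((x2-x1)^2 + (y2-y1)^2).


dx = -32.8 - 40.2 = -73.0
dy = 13.2 + 41.8 = 55.0
d = sqrt(5329.0 + 3025.0) = sqrt(8354.0) = 91.4002

91.4002


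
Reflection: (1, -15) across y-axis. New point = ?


Reflection rule for y-axis: (-x, y)
(1, -15) -> (-1, -15)

(-1, -15)


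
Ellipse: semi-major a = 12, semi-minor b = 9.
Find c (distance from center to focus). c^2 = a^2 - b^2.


c^2 = 12^2 - 9^2 = 144 - 81 = 63
c = sqrt(63) = 7.9373

c = 7.9373


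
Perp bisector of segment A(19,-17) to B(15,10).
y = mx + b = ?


Midpoint = (17, -3.5)
Slope of AB = dy/dx = 27/(-4) = -6.7500
Perp slope = -dx/dy = 4/27 = 0.1481
b = My - (perp slope)*Mx = -3.5 + (-4*17)/27 = -3.5 - 2.5185 = -6.0185

y = 0.1481x - 6.0185


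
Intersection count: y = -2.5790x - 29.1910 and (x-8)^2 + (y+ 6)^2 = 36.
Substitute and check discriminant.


Substitute y = -2.5790x - 29.1910: (x-8)^2 + (-2.5790x- 29.1910+ 6)^2 = 36
Expand to Ax^2 + Bx + C = 0, where b-k = -23.191
A = 1+m^2 = 7.651241
B = 2(m(b-k) - h) = 2(-2.5790*(-23.191) - 8) = 103.619178
C = h^2 + (b-k)^2 - r^2 = 64 + 537.822481 - 36 = 565.822481
disc = B^2-4AC = 10736.9340 - 17316.9767 = -6580.0427
disc < 0

0 intersection points


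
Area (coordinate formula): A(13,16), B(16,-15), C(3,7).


13*(-15-7) = -286
16*(7-16) = -144
3*(16+ 15) = 93
sum = -337
Area = |-337|/2 = 168.5000

168.5000 sq units


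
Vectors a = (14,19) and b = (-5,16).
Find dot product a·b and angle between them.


a·b = 14*(-5) + 19*16 = -70 + 304 = 234
|a| = sqrt(196+361) = 23.6008
|b| = sqrt(25+256) = 16.7631
cos(theta) = 234/(sqrt(557)*sqrt(281)) = 234/sqrt(156517) = 0.591473
theta = arccos(234/sqrt(156517)) = 53.7384 degrees

a·b = 234, theta = 53.7384 deg


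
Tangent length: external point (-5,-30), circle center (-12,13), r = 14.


d = sqrt((-5+ 12)^2 + (-30-13)^2) = sqrt(49+1849) = 43.5660
L = sqrt(1898.0000 - 196) = sqrt(1702.0000) = 41.2553

41.2553


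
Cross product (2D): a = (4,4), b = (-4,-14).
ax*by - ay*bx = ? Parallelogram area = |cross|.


cross = 4*(-14) - 4*(-4) = -56 + 16 = -40
Parallelogram area = |-40| = 40

cross = -40, parallelogram area = 40


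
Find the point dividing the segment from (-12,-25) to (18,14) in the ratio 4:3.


Px = (4*18 + 3*(-12))/7 = 36/7 = 5.1429
Py = (4*14 + 3*(-25))/7 = -19/7 = -2.7143

P = (5.1429, -2.7143)


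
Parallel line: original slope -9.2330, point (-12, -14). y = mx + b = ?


Parallel lines have equal slopes.
m2 = -9.2330
b2 = -14 + 9.2330*(-12) = -124.7960

y = -9.2330x - 124.7960


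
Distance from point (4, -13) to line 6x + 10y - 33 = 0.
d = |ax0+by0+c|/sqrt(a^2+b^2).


|6*4 + 10*(-13) - 33| = |-139| = 139
sqrt(36 + 100) = sqrt(136) = 11.6619
d = 139/sqrt(136) = 11.9192

11.9192


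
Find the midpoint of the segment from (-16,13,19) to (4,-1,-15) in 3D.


Mx = (-16+4)/2 = -6.0000
My = (13- 1)/2 = 6.0000
Mz = (19- 15)/2 = 2.0000

M = (-6.0000, 6.0000, 2.0000)


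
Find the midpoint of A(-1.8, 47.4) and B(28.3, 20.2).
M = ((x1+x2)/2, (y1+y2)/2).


Mx = (-1.8 + 28.3)/2 = 26.5/2 = 13.2500
My = (47.4 + 20.2)/2 = 67.6/2 = 33.8000

(13.2500, 33.8000)


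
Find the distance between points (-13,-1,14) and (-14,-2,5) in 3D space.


dx=-1, dy=-1, dz=-9
d = sqrt(1+1+81) = sqrt(83) = 9.1104

9.1104


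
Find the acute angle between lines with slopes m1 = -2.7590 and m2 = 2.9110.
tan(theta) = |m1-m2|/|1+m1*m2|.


m1-m2 = -5.67
1+m1*m2 = -7.031449
tan(theta) = |-5.67/(-7.031449)| = 0.806377
theta = arctan(|-5.67/(-7.031449)|) = 38.8819 degrees (acute angle)

38.8819 degrees


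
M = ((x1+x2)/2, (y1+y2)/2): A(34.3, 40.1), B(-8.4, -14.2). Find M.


Mx = (34.3 - 8.4)/2 = 25.9/2 = 12.9500
My = (40.1 - 14.2)/2 = 25.9/2 = 12.9500

(12.9500, 12.9500)


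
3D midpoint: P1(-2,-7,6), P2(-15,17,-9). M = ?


Mx = (-2- 15)/2 = -8.5000
My = (-7+17)/2 = 5.0000
Mz = (6- 9)/2 = -1.5000

M = (-8.5000, 5.0000, -1.5000)


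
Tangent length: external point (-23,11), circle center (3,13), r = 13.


d = sqrt((-23-3)^2 + (11-13)^2) = sqrt(676+4) = 26.0768
L = sqrt(680.0000 - 169) = sqrt(511.0000) = 22.6053

22.6053


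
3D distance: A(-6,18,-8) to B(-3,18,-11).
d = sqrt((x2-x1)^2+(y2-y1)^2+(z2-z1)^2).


dx=3, dy=0, dz=-3
d = sqrt(9+0+9) = sqrt(18) = 4.2426

4.2426


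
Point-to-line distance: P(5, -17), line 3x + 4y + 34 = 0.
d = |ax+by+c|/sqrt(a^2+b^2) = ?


|3*5 + 4*(-17) + 34| = |-19| = 19
sqrt(9 + 16) = sqrt(25) = 5.0000
d = 19/sqrt(25) = 3.8000

3.8000


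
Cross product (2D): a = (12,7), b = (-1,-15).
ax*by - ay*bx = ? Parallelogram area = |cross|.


cross = 12*(-15) - 7*(-1) = -180 + 7 = -173
Parallelogram area = |-173| = 173

cross = -173, parallelogram area = 173


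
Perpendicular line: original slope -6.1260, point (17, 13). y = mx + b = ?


Perpendicular slope = -1/m1 = -1/(-6.1260) = 0.1632
b2 = y0 - m2*x0 = 13 + 17/(-6.1260) = 13 - 2.7751 = 10.2249

y = 0.1632x + 10.2249


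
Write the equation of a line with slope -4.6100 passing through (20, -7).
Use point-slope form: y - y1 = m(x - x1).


y + 7 = -4.6100(x - 20)
y = -4.6100x - 7 + 4.6100*20
y = -4.6100x + 85.2000

y = -4.6100x + 85.2000


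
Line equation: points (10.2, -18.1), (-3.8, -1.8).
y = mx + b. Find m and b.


m = (16.3)/(-14.0) = -1.1643
b = y1 - m*x1 = -18.1 - (16.3*10.2)/(-14.0) = -18.1 + 11.8757 = -6.2243

y = -1.1643x - 6.2243


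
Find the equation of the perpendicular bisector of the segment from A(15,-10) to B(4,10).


Midpoint = (9.5, 0)
Slope of AB = dy/dx = 20/(-11) = -1.8182
Perp slope = -dx/dy = 11/20 = 0.5500
b = My - (perp slope)*Mx = 0 + (-11*9.5)/20 = 0 - 5.2250 = -5.2250

y = 0.5500x - 5.2250


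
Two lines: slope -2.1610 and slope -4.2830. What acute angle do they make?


m1-m2 = 2.122
1+m1*m2 = 10.255563
tan(theta) = |2.122/10.255563| = 0.206912
theta = arctan(|2.122/10.255563|) = 11.6902 degrees (acute angle)

11.6902 degrees


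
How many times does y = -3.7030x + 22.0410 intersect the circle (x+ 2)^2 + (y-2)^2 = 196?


Substitute y = -3.7030x + 22.0410: (x+ 2)^2 + (-3.7030x+22.0410-2)^2 = 196
Expand to Ax^2 + Bx + C = 0, where b-k = 20.041
A = 1+m^2 = 14.712209
B = 2(m(b-k) - h) = 2(-3.7030*20.041 + 2) = -144.423646
C = h^2 + (b-k)^2 - r^2 = 4 + 401.641681 - 196 = 209.641681
disc = B^2-4AC = 20858.1895 - 12337.1689 = 8521.0206
disc > 0

2 intersection points


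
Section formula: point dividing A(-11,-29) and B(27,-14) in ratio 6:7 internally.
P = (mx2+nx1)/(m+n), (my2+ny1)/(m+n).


Px = (6*27 + 7*(-11))/13 = 85/13 = 6.5385
Py = (6*(-14) + 7*(-29))/13 = -287/13 = -22.0769

P = (6.5385, -22.0769)


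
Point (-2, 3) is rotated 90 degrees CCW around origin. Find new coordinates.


cos(90) = 0, sin(90) = 1
x' = -2*0 - 3*1 = -3
y' = -2*1 + 3*0 = -2

(-3, -2)


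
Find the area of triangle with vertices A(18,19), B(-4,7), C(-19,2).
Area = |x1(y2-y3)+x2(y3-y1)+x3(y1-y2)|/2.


18*(7-2) = 90
-4*(2-19) = 68
-19*(19-7) = -228
sum = -70
Area = |-70|/2 = 35.0000

35.0000 sq units


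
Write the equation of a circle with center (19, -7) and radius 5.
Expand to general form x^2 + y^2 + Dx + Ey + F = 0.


(x-19)^2 + (y+ 7)^2 = 5^2
D = -2h = -38, E = -2k = 14
F = h^2+k^2-r^2 = 361+49-25 = 385

x^2 + y^2 - 38x + 14y + 385 = 0


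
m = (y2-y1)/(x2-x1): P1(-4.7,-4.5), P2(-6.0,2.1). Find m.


dy = 2.1 + 4.5 = 6.6
dx = -6.0 + 4.7 = -1.3
m = 6.6/(-1.3) = -5.0769

m = -5.0769


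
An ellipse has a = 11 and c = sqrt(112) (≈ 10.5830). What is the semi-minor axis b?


b^2 = 11^2 - (sqrt(112))^2 = 121 - 112 = 9
b = sqrt(9) = 3

b = 3


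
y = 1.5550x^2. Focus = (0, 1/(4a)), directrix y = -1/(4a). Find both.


a = 1.5550
1/(4a) = 0.1608
Focus = (0, 0.1608)
Directrix: y = -0.1608

Focus = (0, 0.1608), Directrix: y = -0.1608


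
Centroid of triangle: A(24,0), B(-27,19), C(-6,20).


Gx = (24- 27- 6)/3 = -9/3 = -3.0000
Gy = (0+19+20)/3 = 39/3 = 13.0000

G = (-3.0000, 13.0000)


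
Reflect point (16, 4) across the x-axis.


Reflection rule for x-axis: (x, -y)
(16, 4) -> (16, -4)

(16, -4)


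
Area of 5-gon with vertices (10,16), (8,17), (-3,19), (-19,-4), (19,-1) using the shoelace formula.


sum(xi*y_{i+1}) = 10*17 + 8*19 - 3*(-4) - 19*(-1) + 19*16 = 657
sum(yi*x_{i+1}) = 16*8 + 17*(-3) + 19*(-19) - 4*19 - 1*10 = -370
Area = |657 + 370|/2 = 1027/2 = 513.5000

513.5000 sq units


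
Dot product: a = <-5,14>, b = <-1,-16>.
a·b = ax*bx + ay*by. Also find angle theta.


a·b = -5*(-1) + 14*(-16) = 5 - 224 = -219
|a| = sqrt(25+196) = 14.8661
|b| = sqrt(1+256) = 16.0312
cos(theta) = -219/(sqrt(221)*sqrt(257)) = -219/sqrt(56797) = -0.918928
theta = arccos(-219/sqrt(56797)) = 156.7698 degrees

a·b = -219, theta = 156.7698 deg


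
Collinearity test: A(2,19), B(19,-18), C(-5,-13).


2*(-18+ 13) + 19*(-13-19) - 5*(19+ 18)
= -10 - 608 - 185 = -803

No, not collinear (determinant = -803)


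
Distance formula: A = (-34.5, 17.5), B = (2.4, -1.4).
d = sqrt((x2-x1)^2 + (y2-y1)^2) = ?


dx = 2.4 + 34.5 = 36.9
dy = -1.4 - 17.5 = -18.9
d = sqrt(1361.61 + 357.21) = sqrt(1718.82) = 41.4587

41.4587


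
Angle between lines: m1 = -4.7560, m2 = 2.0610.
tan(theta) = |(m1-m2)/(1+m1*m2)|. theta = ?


m1-m2 = -6.817
1+m1*m2 = -8.802116
tan(theta) = |-6.817/(-8.802116)| = 0.774473
theta = arctan(|-6.817/(-8.802116)|) = 37.7568 degrees (acute angle)

37.7568 degrees


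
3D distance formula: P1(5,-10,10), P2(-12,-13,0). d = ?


dx=-17, dy=-3, dz=-10
d = sqrt(289+9+100) = sqrt(398) = 19.9499

19.9499


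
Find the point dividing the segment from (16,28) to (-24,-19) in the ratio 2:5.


Px = (2*(-24) + 5*16)/7 = 32/7 = 4.5714
Py = (2*(-19) + 5*28)/7 = 102/7 = 14.5714

P = (4.5714, 14.5714)


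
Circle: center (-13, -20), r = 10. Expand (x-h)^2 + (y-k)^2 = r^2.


(x+ 13)^2 + (y+ 20)^2 = 10^2
D = -2h = 26, E = -2k = 40
F = h^2+k^2-r^2 = 169+400-100 = 469

x^2 + y^2 + 26x + 40y + 469 = 0


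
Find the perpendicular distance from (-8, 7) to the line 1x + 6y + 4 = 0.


|1*(-8) + 6*7 + 4| = |38| = 38
sqrt(1 + 36) = sqrt(37) = 6.0828
d = 38/sqrt(37) = 6.2472

6.2472


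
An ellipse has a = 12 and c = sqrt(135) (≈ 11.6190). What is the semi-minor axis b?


b^2 = 12^2 - (sqrt(135))^2 = 144 - 135 = 9
b = sqrt(9) = 3

b = 3


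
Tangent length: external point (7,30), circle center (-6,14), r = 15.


d = sqrt((7+ 6)^2 + (30-14)^2) = sqrt(169+256) = 20.6155
L = sqrt(425.0000 - 225) = sqrt(200.0000) = 14.1421

14.1421


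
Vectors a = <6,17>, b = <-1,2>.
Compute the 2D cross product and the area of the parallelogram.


cross = 6*2 - 17*(-1) = 12 + 17 = 29
Parallelogram area = |29| = 29

cross = 29, parallelogram area = 29


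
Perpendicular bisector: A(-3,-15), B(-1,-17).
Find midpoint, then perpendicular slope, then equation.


Midpoint = (-2, -16)
Slope of AB = dy/dx = -2/2 = -1.0000
Perp slope = -dx/dy = 2/2 = 1.0000
b = My - (perp slope)*Mx = -16 + (2*(-2))/(-2) = -16 + 2.0000 = -14.0000

y = 1.0000x - 14.0000


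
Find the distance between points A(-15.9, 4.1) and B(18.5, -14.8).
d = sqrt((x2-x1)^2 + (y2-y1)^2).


dx = 18.5 + 15.9 = 34.4
dy = -14.8 - 4.1 = -18.9
d = sqrt(1183.36 + 357.21) = sqrt(1540.57) = 39.2501

39.2501


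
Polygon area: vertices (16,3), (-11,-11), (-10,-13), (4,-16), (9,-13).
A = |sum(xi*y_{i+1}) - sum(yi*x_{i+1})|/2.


sum(xi*y_{i+1}) = 16*(-11) - 11*(-13) - 10*(-16) + 4*(-13) + 9*3 = 102
sum(yi*x_{i+1}) = 3*(-11) - 11*(-10) - 13*4 - 16*9 - 13*16 = -327
Area = |102 + 327|/2 = 429/2 = 214.5000

214.5000 sq units


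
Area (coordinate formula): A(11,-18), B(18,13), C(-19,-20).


11*(13+ 20) = 363
18*(-20+ 18) = -36
-19*(-18-13) = 589
sum = 916
Area = |916|/2 = 458.0000

458.0000 sq units


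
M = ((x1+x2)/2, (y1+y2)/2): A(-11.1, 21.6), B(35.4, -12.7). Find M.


Mx = (-11.1 + 35.4)/2 = 24.3/2 = 12.1500
My = (21.6 - 12.7)/2 = 8.9/2 = 4.4500

(12.1500, 4.4500)


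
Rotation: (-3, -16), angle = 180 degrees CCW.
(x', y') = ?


cos(180) = -1, sin(180) = 0
x' = -3*(-1) + 16*0 = 3
y' = -3*0 - 16*(-1) = 16

(3, 16)


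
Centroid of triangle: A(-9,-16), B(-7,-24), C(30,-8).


Gx = (-9- 7+30)/3 = 14/3 = 4.6667
Gy = (-16- 24- 8)/3 = -48/3 = -16.0000

G = (4.6667, -16.0000)


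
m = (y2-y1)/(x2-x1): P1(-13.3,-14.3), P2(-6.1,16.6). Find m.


dy = 16.6 + 14.3 = 30.9
dx = -6.1 + 13.3 = 7.2
m = 30.9/7.2 = 4.2917

m = 4.2917


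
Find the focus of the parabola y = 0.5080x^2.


a = 0.5080
4a = 2.0320
focus = (0, 1/2.0320) = (0, 0.4921)

Focus = (0, 0.4921)


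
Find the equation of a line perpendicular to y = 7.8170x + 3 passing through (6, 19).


Perpendicular slope = -1/m1 = -1/7.8170 = -0.1279
b2 = y0 - m2*x0 = 19 + 6/7.8170 = 19 + 0.7676 = 19.7676

y = -0.1279x + 19.7676


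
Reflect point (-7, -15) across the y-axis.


Reflection rule for y-axis: (-x, y)
(-7, -15) -> (7, -15)

(7, -15)


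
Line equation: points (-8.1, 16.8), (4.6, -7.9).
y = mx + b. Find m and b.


m = (-24.7)/(12.7) = -1.9449
b = y1 - m*x1 = 16.8 - (-24.7*(-8.1))/(12.7) = 16.8 - 15.7535 = 1.0465

y = -1.9449x + 1.0465


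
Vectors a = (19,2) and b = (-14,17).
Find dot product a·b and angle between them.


a·b = 19*(-14) + 2*17 = -266 + 34 = -232
|a| = sqrt(361+4) = 19.1050
|b| = sqrt(196+289) = 22.0227
cos(theta) = -232/(sqrt(365)*sqrt(485)) = -232/sqrt(177025) = -0.551405
theta = arccos(-232/sqrt(177025)) = 123.4635 degrees

a·b = -232, theta = 123.4635 deg


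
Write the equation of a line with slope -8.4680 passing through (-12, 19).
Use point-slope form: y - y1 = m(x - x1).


y - 19 = -8.4680(x + 12)
y = -8.4680x + 19 + 8.4680*(-12)
y = -8.4680x - 82.6160

y = -8.4680x - 82.6160


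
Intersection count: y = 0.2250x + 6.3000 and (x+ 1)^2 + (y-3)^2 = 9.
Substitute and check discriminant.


Substitute y = 0.2250x + 6.3000: (x+ 1)^2 + (0.2250x+6.3000-3)^2 = 9
Expand to Ax^2 + Bx + C = 0, where b-k = 3.3
A = 1+m^2 = 1.050625
B = 2(m(b-k) - h) = 2(0.2250*3.3 + 1) = 3.485
C = h^2 + (b-k)^2 - r^2 = 1 + 10.89 - 9 = 2.89
disc = B^2-4AC = 12.1452 - 12.1452 = 0
disc = 0

1 intersection point (tangent)


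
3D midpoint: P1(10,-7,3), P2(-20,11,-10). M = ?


Mx = (10- 20)/2 = -5.0000
My = (-7+11)/2 = 2.0000
Mz = (3- 10)/2 = -3.5000

M = (-5.0000, 2.0000, -3.5000)


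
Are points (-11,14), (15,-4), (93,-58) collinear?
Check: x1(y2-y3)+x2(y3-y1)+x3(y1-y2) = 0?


-11*(-4+ 58) + 15*(-58-14) + 93*(14+ 4)
= -594 - 1080 + 1674 = 0

Yes, collinear (determinant = 0)


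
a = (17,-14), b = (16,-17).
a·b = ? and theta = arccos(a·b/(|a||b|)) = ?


a·b = 17*16 - 14*(-17) = 272 + 238 = 510
|a| = sqrt(289+196) = 22.0227
|b| = sqrt(256+289) = 23.3452
cos(theta) = 510/(sqrt(485)*sqrt(545)) = 510/sqrt(264325) = 0.991976
theta = arccos(510/sqrt(264325)) = 7.2632 degrees

a·b = 510, theta = 7.2632 deg


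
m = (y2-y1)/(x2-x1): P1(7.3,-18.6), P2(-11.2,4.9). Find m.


dy = 4.9 + 18.6 = 23.5
dx = -11.2 - 7.3 = -18.5
m = 23.5/(-18.5) = -1.2703

m = -1.2703


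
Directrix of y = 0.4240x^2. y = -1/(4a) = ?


a = 0.4240
1/(4a) = 0.5896
directrix: y = -0.5896 = -0.5896

y = -0.5896


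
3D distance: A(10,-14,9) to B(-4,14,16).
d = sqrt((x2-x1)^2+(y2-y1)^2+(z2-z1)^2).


dx=-14, dy=28, dz=7
d = sqrt(196+784+49) = sqrt(1029) = 32.0780

32.0780


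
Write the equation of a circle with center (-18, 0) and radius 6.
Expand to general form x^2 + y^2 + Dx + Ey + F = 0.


(x+ 18)^2 + (y-0)^2 = 6^2
D = -2h = 36, E = -2k = 0
F = h^2+k^2-r^2 = 324+0-36 = 288

x^2 + y^2 + 36x + 288 = 0


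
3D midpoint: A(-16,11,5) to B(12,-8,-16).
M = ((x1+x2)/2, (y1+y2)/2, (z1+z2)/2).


Mx = (-16+12)/2 = -2.0000
My = (11- 8)/2 = 1.5000
Mz = (5- 16)/2 = -5.5000

M = (-2.0000, 1.5000, -5.5000)


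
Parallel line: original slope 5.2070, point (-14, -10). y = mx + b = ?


Parallel lines have equal slopes.
m2 = 5.2070
b2 = -10 - 5.2070*(-14) = 62.8980

y = 5.2070x + 62.8980


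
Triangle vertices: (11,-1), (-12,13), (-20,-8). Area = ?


11*(13+ 8) = 231
-12*(-8+ 1) = 84
-20*(-1-13) = 280
sum = 595
Area = |595|/2 = 297.5000

297.5000 sq units


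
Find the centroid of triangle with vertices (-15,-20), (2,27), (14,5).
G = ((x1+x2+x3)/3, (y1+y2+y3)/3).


Gx = (-15+2+14)/3 = 1/3 = 0.3333
Gy = (-20+27+5)/3 = 12/3 = 4.0000

G = (0.3333, 4.0000)


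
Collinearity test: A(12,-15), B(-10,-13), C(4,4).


12*(-13-4) - 10*(4+ 15) + 4*(-15+ 13)
= -204 - 190 - 8 = -402

No, not collinear (determinant = -402)


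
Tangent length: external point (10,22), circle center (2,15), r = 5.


d = sqrt((10-2)^2 + (22-15)^2) = sqrt(64+49) = 10.6301
L = sqrt(113.0000 - 25) = sqrt(88.0000) = 9.3808

9.3808


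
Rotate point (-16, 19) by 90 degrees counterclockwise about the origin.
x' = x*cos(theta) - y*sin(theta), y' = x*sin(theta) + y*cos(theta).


cos(90) = 0, sin(90) = 1
x' = -16*0 - 19*1 = -19
y' = -16*1 + 19*0 = -16

(-19, -16)


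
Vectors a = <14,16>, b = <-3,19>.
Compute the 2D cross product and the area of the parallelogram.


cross = 14*19 - 16*(-3) = 266 + 48 = 314
Parallelogram area = |314| = 314

cross = 314, parallelogram area = 314


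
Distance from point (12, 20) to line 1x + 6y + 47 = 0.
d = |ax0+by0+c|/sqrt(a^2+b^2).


|1*12 + 6*20 + 47| = |179| = 179
sqrt(1 + 36) = sqrt(37) = 6.0828
d = 179/sqrt(37) = 29.4274

29.4274


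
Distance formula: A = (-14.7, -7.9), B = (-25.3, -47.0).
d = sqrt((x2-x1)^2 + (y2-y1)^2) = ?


dx = -25.3 + 14.7 = -10.6
dy = -47.0 + 7.9 = -39.1
d = sqrt(112.36 + 1528.81) = sqrt(1641.17) = 40.5114

40.5114


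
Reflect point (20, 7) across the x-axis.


Reflection rule for x-axis: (x, -y)
(20, 7) -> (20, -7)

(20, -7)


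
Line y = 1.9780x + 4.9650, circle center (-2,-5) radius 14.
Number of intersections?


Substitute y = 1.9780x + 4.9650: (x+ 2)^2 + (1.9780x+4.9650+ 5)^2 = 196
Expand to Ax^2 + Bx + C = 0, where b-k = 9.965
A = 1+m^2 = 4.912484
B = 2(m(b-k) - h) = 2(1.9780*9.965 + 2) = 43.42154
C = h^2 + (b-k)^2 - r^2 = 4 + 99.301225 - 196 = -92.698775
disc = B^2-4AC = 1885.4301 + 1821.5250 = 3706.9551
disc > 0

2 intersection points


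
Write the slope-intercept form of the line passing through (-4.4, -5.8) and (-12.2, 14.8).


m = (20.6)/(-7.8) = -2.6410
b = y1 - m*x1 = -5.8 - (20.6*(-4.4))/(-7.8) = -5.8 - 11.6205 = -17.4205

y = -2.6410x - 17.4205


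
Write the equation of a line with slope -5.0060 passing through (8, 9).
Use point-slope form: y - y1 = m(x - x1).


y - 9 = -5.0060(x - 8)
y = -5.0060x + 9 + 5.0060*8
y = -5.0060x + 49.0480

y = -5.0060x + 49.0480


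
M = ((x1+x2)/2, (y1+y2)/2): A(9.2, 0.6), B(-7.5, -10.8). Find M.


Mx = (9.2 - 7.5)/2 = 1.7/2 = 0.8500
My = (0.6 - 10.8)/2 = -10.2/2 = -5.1000

(0.8500, -5.1000)


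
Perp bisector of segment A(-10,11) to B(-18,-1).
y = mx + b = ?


Midpoint = (-14, 5)
Slope of AB = dy/dx = -12/(-8) = 1.5000
Perp slope = -dx/dy = -8/12 = -0.6667
b = My - (perp slope)*Mx = 5 + (-8*(-14))/(-12) = 5 - 9.3333 = -4.3333

y = -0.6667x - 4.3333


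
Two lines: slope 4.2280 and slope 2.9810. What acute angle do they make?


m1-m2 = 1.247
1+m1*m2 = 13.603668
tan(theta) = |1.247/13.603668| = 0.091666
theta = arctan(|1.247/13.603668|) = 5.2375 degrees (acute angle)

5.2375 degrees


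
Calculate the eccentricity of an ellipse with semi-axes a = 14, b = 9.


c = sqrt(196-81) = sqrt(115) = 10.7238
e = c/a = sqrt(115)/14 = 0.7660

e = 0.7660


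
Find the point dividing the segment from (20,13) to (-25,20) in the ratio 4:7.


Px = (4*(-25) + 7*20)/11 = 40/11 = 3.6364
Py = (4*20 + 7*13)/11 = 171/11 = 15.5455

P = (3.6364, 15.5455)


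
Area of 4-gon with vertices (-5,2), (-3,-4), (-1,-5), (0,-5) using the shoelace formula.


sum(xi*y_{i+1}) = -5*(-4) - 3*(-5) - 1*(-5) + 0*2 = 40
sum(yi*x_{i+1}) = 2*(-3) - 4*(-1) - 5*0 - 5*(-5) = 23
Area = |40 - 23|/2 = 17/2 = 8.5000

8.5000 sq units


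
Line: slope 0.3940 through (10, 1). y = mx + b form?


y - 1 = 0.3940(x - 10)
y = 0.3940x + 1 - 0.3940*10
y = 0.3940x - 2.9400

y = 0.3940x - 2.9400


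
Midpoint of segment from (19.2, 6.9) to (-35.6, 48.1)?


Mx = (19.2 - 35.6)/2 = -16.4/2 = -8.2000
My = (6.9 + 48.1)/2 = 55.0/2 = 27.5000

(-8.2000, 27.5000)


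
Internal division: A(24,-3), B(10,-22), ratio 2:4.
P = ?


Px = (2*10 + 4*24)/6 = 116/6 = 19.3333
Py = (2*(-22) + 4*(-3))/6 = -56/6 = -9.3333

P = (19.3333, -9.3333)


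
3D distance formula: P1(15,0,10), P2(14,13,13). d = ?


dx=-1, dy=13, dz=3
d = sqrt(1+169+9) = sqrt(179) = 13.3791

13.3791


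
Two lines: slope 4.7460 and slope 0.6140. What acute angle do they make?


m1-m2 = 4.132
1+m1*m2 = 3.914044
tan(theta) = |4.132/3.914044| = 1.055686
theta = arctan(|4.132/3.914044|) = 46.5517 degrees (acute angle)

46.5517 degrees


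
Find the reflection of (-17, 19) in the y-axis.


Reflection rule for y-axis: (-x, y)
(-17, 19) -> (17, 19)

(17, 19)


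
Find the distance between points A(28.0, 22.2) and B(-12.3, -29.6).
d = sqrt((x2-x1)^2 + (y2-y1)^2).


dx = -12.3 - 28.0 = -40.3
dy = -29.6 - 22.2 = -51.8
d = sqrt(1624.09 + 2683.24) = sqrt(4307.33) = 65.6303

65.6303


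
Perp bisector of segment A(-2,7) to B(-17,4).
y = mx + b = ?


Midpoint = (-9.5, 5.5)
Slope of AB = dy/dx = -3/(-15) = 0.2000
Perp slope = -dx/dy = -15/3 = -5.0000
b = My - (perp slope)*Mx = 5.5 + (-15*(-9.5))/(-3) = 5.5 - 47.5000 = -42.0000

y = -5.0000x - 42.0000


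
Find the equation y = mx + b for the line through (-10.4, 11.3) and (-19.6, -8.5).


m = (-19.8)/(-9.2) = 2.1522
b = y1 - m*x1 = 11.3 - (-19.8*(-10.4))/(-9.2) = 11.3 + 22.3826 = 33.6826

y = 2.1522x + 33.6826


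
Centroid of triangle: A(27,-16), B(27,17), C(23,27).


Gx = (27+27+23)/3 = 77/3 = 25.6667
Gy = (-16+17+27)/3 = 28/3 = 9.3333

G = (25.6667, 9.3333)


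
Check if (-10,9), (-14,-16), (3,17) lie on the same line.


-10*(-16-17) - 14*(17-9) + 3*(9+ 16)
= 330 - 112 + 75 = 293

No, not collinear (determinant = 293)


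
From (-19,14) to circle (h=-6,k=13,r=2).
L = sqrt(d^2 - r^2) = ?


d = sqrt((-19+ 6)^2 + (14-13)^2) = sqrt(169+1) = 13.0384
L = sqrt(170.0000 - 4) = sqrt(166.0000) = 12.8841

12.8841


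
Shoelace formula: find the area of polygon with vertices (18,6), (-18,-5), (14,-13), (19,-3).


sum(xi*y_{i+1}) = 18*(-5) - 18*(-13) + 14*(-3) + 19*6 = 216
sum(yi*x_{i+1}) = 6*(-18) - 5*14 - 13*19 - 3*18 = -479
Area = |216 + 479|/2 = 695/2 = 347.5000

347.5000 sq units


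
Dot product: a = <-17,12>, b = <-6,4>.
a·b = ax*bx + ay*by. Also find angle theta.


a·b = -17*(-6) + 12*4 = 102 + 48 = 150
|a| = sqrt(289+144) = 20.8087
|b| = sqrt(36+16) = 7.2111
cos(theta) = 150/(sqrt(433)*sqrt(52)) = 150/sqrt(22516) = 0.999645
theta = arccos(150/sqrt(22516)) = 1.5275 degrees

a·b = 150, theta = 1.5275 deg


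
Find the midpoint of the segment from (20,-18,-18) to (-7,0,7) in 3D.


Mx = (20- 7)/2 = 6.5000
My = (-18+0)/2 = -9.0000
Mz = (-18+7)/2 = -5.5000

M = (6.5000, -9.0000, -5.5000)


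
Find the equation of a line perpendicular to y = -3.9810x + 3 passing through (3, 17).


Perpendicular slope = -1/m1 = -1/(-3.9810) = 0.2512
b2 = y0 - m2*x0 = 17 + 3/(-3.9810) = 17 - 0.7536 = 16.2464

y = 0.2512x + 16.2464


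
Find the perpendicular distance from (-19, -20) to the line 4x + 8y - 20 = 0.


|4*(-19) + 8*(-20) - 20| = |-256| = 256
sqrt(16 + 64) = sqrt(80) = 8.9443
d = 256/sqrt(80) = 28.6217

28.6217


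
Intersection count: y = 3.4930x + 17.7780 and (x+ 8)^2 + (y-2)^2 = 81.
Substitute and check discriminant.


Substitute y = 3.4930x + 17.7780: (x+ 8)^2 + (3.4930x+17.7780-2)^2 = 81
Expand to Ax^2 + Bx + C = 0, where b-k = 15.778
A = 1+m^2 = 13.201049
B = 2(m(b-k) - h) = 2(3.4930*15.778 + 8) = 126.225108
C = h^2 + (b-k)^2 - r^2 = 64 + 248.945284 - 81 = 231.945284
disc = B^2-4AC = 15932.7779 - 12247.6842 = 3685.0937
disc > 0

2 intersection points


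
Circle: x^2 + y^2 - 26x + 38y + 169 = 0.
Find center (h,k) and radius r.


h = -D/2 = 26/2 = 13
k = -E/2 = -38/2 = -19
r^2 = h^2 + k^2 - F = 169 + 361 - 169 = 361
r = 19

Center (13, -19), radius = 19


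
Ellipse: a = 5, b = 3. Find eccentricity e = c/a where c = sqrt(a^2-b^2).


c = sqrt(25-9) = sqrt(16) = 4.0000
e = c/a = 4/5 = 0.8000

e = 0.8000


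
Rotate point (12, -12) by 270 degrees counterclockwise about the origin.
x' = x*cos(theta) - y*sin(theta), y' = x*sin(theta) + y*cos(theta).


cos(270) = 0, sin(270) = -1
x' = 12*0 + 12*(-1) = -12
y' = 12*(-1) - 12*0 = -12

(-12, -12)


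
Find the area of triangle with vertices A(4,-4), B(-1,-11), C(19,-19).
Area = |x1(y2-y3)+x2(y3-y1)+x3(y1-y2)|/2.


4*(-11+ 19) = 32
-1*(-19+ 4) = 15
19*(-4+ 11) = 133
sum = 180
Area = |180|/2 = 90.0000

90.0000 sq units


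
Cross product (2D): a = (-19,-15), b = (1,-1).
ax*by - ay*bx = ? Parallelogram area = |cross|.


cross = -19*(-1) + 15*1 = 19 + 15 = 34
Parallelogram area = |34| = 34

cross = 34, parallelogram area = 34


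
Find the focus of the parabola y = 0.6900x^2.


a = 0.6900
4a = 2.7600
focus = (0, 1/2.7600) = (0, 0.3623)

Focus = (0, 0.3623)


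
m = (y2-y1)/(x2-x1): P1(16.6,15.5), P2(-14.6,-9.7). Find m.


dy = -9.7 - 15.5 = -25.2
dx = -14.6 - 16.6 = -31.2
m = -25.2/(-31.2) = 0.8077

m = 0.8077


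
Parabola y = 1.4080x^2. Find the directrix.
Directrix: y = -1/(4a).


a = 1.4080
1/(4a) = 0.1776
directrix: y = -0.1776 = -0.1776

y = -0.1776


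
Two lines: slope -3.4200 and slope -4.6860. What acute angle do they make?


m1-m2 = 1.266
1+m1*m2 = 17.02612
tan(theta) = |1.266/17.02612| = 0.074356
theta = arctan(|1.266/17.02612|) = 4.2525 degrees (acute angle)

4.2525 degrees


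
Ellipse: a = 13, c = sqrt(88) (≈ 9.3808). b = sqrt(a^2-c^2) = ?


b^2 = 13^2 - (sqrt(88))^2 = 169 - 88 = 81
b = sqrt(81) = 9

b = 9


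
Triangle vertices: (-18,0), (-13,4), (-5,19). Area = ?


-18*(4-19) = 270
-13*(19-0) = -247
-5*(0-4) = 20
sum = 43
Area = |43|/2 = 21.5000

21.5000 sq units


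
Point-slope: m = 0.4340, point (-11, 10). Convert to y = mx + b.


y - 10 = 0.4340(x + 11)
y = 0.4340x + 10 - 0.4340*(-11)
y = 0.4340x + 14.7740

y = 0.4340x + 14.7740


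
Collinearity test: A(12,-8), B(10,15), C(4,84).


12*(15-84) + 10*(84+ 8) + 4*(-8-15)
= -828 + 920 - 92 = 0

Yes, collinear (determinant = 0)


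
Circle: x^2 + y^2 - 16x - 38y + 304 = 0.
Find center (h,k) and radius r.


h = -D/2 = 16/2 = 8
k = -E/2 = 38/2 = 19
r^2 = h^2 + k^2 - F = 64 + 361 - 304 = 121
r = 11

Center (8, 19), radius = 11


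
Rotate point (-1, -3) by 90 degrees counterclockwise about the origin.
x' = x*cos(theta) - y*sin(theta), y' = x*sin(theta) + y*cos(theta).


cos(90) = 0, sin(90) = 1
x' = -1*0 + 3*1 = 3
y' = -1*1 - 3*0 = -1

(3, -1)


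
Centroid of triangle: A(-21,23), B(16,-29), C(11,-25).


Gx = (-21+16+11)/3 = 6/3 = 2.0000
Gy = (23- 29- 25)/3 = -31/3 = -10.3333

G = (2.0000, -10.3333)


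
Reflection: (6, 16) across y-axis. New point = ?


Reflection rule for y-axis: (-x, y)
(6, 16) -> (-6, 16)

(-6, 16)


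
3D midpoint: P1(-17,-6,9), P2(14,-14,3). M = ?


Mx = (-17+14)/2 = -1.5000
My = (-6- 14)/2 = -10.0000
Mz = (9+3)/2 = 6.0000

M = (-1.5000, -10.0000, 6.0000)


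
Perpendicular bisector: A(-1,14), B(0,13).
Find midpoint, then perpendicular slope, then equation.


Midpoint = (-0.5, 13.5)
Slope of AB = dy/dx = -1/1 = -1.0000
Perp slope = -dx/dy = 1/1 = 1.0000
b = My - (perp slope)*Mx = 13.5 + (1*(-0.5))/(-1) = 13.5 + 0.5000 = 14.0000

y = 1.0000x + 14.0000


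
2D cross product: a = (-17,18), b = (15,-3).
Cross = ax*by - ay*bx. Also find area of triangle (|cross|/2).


cross = -17*(-3) - 18*15 = 51 - 270 = -219
Triangle area = |-219|/2 = 219/2 = 109.5000

cross = -219, triangle area = 109.5000


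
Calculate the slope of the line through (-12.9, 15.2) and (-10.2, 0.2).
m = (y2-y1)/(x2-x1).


dy = 0.2 - 15.2 = -15.0
dx = -10.2 + 12.9 = 2.7
m = -15.0/2.7 = -5.5556

m = -5.5556


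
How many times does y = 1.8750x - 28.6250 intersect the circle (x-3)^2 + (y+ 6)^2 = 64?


Substitute y = 1.8750x - 28.6250: (x-3)^2 + (1.8750x- 28.6250+ 6)^2 = 64
Expand to Ax^2 + Bx + C = 0, where b-k = -22.625
A = 1+m^2 = 4.515625
B = 2(m(b-k) - h) = 2(1.8750*(-22.625) - 3) = -90.84375
C = h^2 + (b-k)^2 - r^2 = 9 + 511.890625 - 64 = 456.890625
disc = B^2-4AC = 8252.5869 - 8252.5869 = 0
disc = 0

1 intersection point (tangent)


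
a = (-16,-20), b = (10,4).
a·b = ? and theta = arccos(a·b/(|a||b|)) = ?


a·b = -16*10 - 20*4 = -160 - 80 = -240
|a| = sqrt(256+400) = 25.6125
|b| = sqrt(100+16) = 10.7703
cos(theta) = -240/(sqrt(656)*sqrt(116)) = -240/sqrt(76096) = -0.870022
theta = arccos(-240/sqrt(76096)) = 150.4612 degrees

a·b = -240, theta = 150.4612 deg


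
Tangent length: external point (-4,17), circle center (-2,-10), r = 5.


d = sqrt((-4+ 2)^2 + (17+ 10)^2) = sqrt(4+729) = 27.0740
L = sqrt(733.0000 - 25) = sqrt(708.0000) = 26.6083

26.6083


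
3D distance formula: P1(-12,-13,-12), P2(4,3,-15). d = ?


dx=16, dy=16, dz=-3
d = sqrt(256+256+9) = sqrt(521) = 22.8254

22.8254


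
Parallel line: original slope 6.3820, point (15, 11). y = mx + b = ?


Parallel lines have equal slopes.
m2 = 6.3820
b2 = 11 - 6.3820*15 = -84.7300

y = 6.3820x - 84.7300


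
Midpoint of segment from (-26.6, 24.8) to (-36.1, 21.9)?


Mx = (-26.6 - 36.1)/2 = -62.7/2 = -31.3500
My = (24.8 + 21.9)/2 = 46.7/2 = 23.3500

(-31.3500, 23.3500)


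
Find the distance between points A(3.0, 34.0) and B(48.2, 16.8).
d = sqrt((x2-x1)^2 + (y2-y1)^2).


dx = 48.2 - 3.0 = 45.2
dy = 16.8 - 34.0 = -17.2
d = sqrt(2043.04 + 295.84) = sqrt(2338.88) = 48.3620

48.3620


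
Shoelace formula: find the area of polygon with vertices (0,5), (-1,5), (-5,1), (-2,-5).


sum(xi*y_{i+1}) = 0*5 - 1*1 - 5*(-5) - 2*5 = 14
sum(yi*x_{i+1}) = 5*(-1) + 5*(-5) + 1*(-2) - 5*0 = -32
Area = |14 + 32|/2 = 46/2 = 23.0000

23.0000 sq units


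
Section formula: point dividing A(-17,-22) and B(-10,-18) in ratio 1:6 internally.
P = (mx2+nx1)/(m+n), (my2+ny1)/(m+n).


Px = (1*(-10) + 6*(-17))/7 = -112/7 = -16.0000
Py = (1*(-18) + 6*(-22))/7 = -150/7 = -21.4286

P = (-16.0000, -21.4286)


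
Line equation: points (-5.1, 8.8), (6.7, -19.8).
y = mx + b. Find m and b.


m = (-28.6)/(11.8) = -2.4237
b = y1 - m*x1 = 8.8 - (-28.6*(-5.1))/(11.8) = 8.8 - 12.3610 = -3.5610

y = -2.4237x - 3.5610
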